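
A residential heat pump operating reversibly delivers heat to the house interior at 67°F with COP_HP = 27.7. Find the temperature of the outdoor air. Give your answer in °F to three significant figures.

48.0 °F

COP_HP = T_H/(T_H − T_C) gives T_H − T_C = T_H/COP.
With T_H = 292.59 K, T_C = 292.59 × (1 − 1/27.7) = 282.03 K.
Converting, 282.03 K = 47.99°F.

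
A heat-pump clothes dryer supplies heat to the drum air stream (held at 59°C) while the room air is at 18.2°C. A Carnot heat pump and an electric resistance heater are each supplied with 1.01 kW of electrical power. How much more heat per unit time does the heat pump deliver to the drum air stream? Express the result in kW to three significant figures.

In absolute terms T_C = 291.35 K and T_H = 332.15 K, so ΔT = 40.80 K.
COP_Carnot = T_H/ΔT = 332.15/40.80 = 8.141.
The heat pump delivers Q̇_H = COP × Ẇ = 8.222 kW; the resistance heater delivers Ẇ = 1.010 kW.
Extra = (COP − 1)·Ẇ = 7.212 kW.

7.21 kW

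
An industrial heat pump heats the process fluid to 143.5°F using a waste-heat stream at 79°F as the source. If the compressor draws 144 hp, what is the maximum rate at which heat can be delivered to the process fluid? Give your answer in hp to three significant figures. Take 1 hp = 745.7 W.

In absolute terms T_C = 299.26 K and T_H = 335.09 K, so ΔT = 35.83 K.
COP_Carnot = T_H/ΔT = 335.09/35.83 = 9.351.
Q̇_max = COP_Carnot × Ẇ = 9.351 × 144.0 hp = 1347 hp.

1350 hp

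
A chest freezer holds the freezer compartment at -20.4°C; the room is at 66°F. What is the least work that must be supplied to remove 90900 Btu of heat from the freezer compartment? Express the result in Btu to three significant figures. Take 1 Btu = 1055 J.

14100 Btu

In absolute terms T_C = 252.75 K and T_H = 292.04 K, so ΔT = 39.29 K.
The reversible limit is COP_R = T_C/ΔT = 6.433, so W_min = Q_C/COP = Q_C·ΔT/T_C.
W_min = 90900 × 39.29/252.75 = 14130 Btu.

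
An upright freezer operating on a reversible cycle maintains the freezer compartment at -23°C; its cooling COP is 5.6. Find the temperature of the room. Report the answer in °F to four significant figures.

71.01 °F

COP_R = T_C/(T_H − T_C) gives T_H − T_C = T_C/COP.
With T_C = 250.15 K, T_H = 250.15 × (1 + 1/5.6) = 294.82 K.
Converting, 294.82 K = 71.01°F.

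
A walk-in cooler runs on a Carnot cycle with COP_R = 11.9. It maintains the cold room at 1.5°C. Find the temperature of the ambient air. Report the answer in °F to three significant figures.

76.2 °F

COP_R = T_C/(T_H − T_C) gives T_H − T_C = T_C/COP.
With T_C = 274.65 K, T_H = 274.65 × (1 + 1/11.9) = 297.73 K.
Converting, 297.73 K = 76.24°F.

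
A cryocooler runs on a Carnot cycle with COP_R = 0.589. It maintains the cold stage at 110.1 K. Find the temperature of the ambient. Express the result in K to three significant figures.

297 K

COP_R = T_C/(T_H − T_C) gives T_H − T_C = T_C/COP.
With T_C = 110.10 K, T_H = 110.10 × (1 + 1/0.589) = 297.03 K.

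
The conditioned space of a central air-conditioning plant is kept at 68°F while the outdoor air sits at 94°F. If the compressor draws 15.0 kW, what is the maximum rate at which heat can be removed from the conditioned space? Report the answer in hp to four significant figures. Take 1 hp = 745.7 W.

In absolute terms T_C = 293.15 K and T_H = 307.59 K, so ΔT = 14.44 K.
COP_Carnot = T_C/ΔT = 293.15/14.44 = 20.30.
Q̇_max = COP_Carnot × Ẇ = 20.30 × 15.00 kW = 304.4 kW = 408.2 hp.

408.2 hp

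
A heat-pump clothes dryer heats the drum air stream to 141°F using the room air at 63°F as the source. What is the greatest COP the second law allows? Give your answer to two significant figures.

In absolute terms T_C = 290.37 K and T_H = 333.71 K, so ΔT = 43.33 K.
For a reversible cycle, COP_Carnot = T_H/ΔT = 333.71/43.33 = 7.701.

7.7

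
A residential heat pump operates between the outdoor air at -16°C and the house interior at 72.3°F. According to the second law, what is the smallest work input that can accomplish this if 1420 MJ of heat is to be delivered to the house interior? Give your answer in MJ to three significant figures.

In absolute terms T_C = 257.15 K and T_H = 295.54 K, so ΔT = 38.39 K.
The reversible limit is COP_HP = T_H/ΔT = 7.699, so W_min = Q_H/COP = Q_H·ΔT/T_H.
W_min = 1420 × 38.39/295.54 = 184.5 MJ.

184 MJ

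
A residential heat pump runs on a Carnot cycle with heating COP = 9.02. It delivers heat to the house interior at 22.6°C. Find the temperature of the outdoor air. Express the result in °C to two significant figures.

COP_HP = T_H/(T_H − T_C) gives T_H − T_C = T_H/COP.
With T_H = 295.75 K, T_C = 295.75 × (1 − 1/9.02) = 262.96 K.
Converting, 262.96 K = -10.19°C.

-10 °C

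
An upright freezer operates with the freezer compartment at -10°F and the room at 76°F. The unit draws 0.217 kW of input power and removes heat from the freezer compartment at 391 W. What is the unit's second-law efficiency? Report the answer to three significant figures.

0.345

Converting, Q̇_C = 391.0 W = 0.3910 kW, so COP_actual = Q̇_C/Ẇ = 0.3910/0.2170 = 1.802.
In absolute terms T_C = 249.82 K and T_H = 297.59 K, so ΔT = 47.78 K.
COP_Carnot = T_C/ΔT = 249.82/47.78 = 5.229.
η_II = COP_actual/COP_Carnot = 1.802/5.229 = 0.3446.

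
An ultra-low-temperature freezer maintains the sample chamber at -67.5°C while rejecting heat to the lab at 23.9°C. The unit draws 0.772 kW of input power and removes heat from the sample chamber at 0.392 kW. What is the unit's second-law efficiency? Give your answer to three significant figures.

0.226

COP_actual = Q̇_C/Ẇ = 0.3920/0.7720 = 0.5078.
In absolute terms T_C = 205.65 K and T_H = 297.05 K, so ΔT = 91.40 K.
COP_Carnot = T_C/ΔT = 205.65/91.40 = 2.250.
η_II = COP_actual/COP_Carnot = 0.5078/2.250 = 0.2257.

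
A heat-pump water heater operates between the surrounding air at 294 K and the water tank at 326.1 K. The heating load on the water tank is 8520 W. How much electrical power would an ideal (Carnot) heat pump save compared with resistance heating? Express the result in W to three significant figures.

The reservoir spacing is ΔT = 326.1 − 294 = 32.10 K.
COP_Carnot = T_H/ΔT = 326.10/32.10 = 10.16.
Resistance heating needs Ẇ_res = Q̇_H = 8520 W; the reversible heat pump needs only Ẇ_hp = Q̇_H/COP = 838.7 W.
Saving = 8520 − 838.7 = 7681 W.

7680 W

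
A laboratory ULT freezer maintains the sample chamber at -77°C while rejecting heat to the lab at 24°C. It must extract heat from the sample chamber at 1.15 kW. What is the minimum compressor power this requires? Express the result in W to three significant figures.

592 W

In absolute terms T_C = 196.15 K and T_H = 297.15 K, so ΔT = 101.0 K.
COP_Carnot = T_C/ΔT = 196.15/101.0 = 1.942.
Ẇ_min = Q̇/COP_Carnot = 1.150/1.942 = 0.5921 kW = 592.1 W.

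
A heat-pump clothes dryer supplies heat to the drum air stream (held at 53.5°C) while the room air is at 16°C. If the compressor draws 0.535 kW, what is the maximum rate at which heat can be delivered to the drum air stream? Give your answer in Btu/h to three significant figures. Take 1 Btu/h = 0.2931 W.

In absolute terms T_C = 289.15 K and T_H = 326.65 K, so ΔT = 37.50 K.
COP_Carnot = T_H/ΔT = 326.65/37.50 = 8.711.
Q̇_max = COP_Carnot × Ẇ = 8.711 × 0.5350 kW = 4.660 kW = 15900 Btu/h.

15900 Btu/h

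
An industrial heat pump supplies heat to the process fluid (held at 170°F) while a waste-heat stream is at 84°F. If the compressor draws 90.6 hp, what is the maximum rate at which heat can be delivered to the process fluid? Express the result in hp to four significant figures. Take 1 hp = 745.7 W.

In absolute terms T_C = 302.04 K and T_H = 349.82 K, so ΔT = 47.78 K.
COP_Carnot = T_H/ΔT = 349.82/47.78 = 7.322.
Q̇_max = COP_Carnot × Ẇ = 7.322 × 90.60 hp = 663.4 hp.

663.4 hp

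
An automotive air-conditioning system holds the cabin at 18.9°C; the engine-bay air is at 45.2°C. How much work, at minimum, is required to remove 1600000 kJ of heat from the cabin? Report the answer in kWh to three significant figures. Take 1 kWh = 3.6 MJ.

40.0 kWh

In absolute terms T_C = 292.05 K and T_H = 318.35 K, so ΔT = 26.30 K.
The reversible limit is COP_R = T_C/ΔT = 11.10, so W_min = Q_C/COP = Q_C·ΔT/T_C.
W_min = 1600000 × 26.30/292.05 = 144100 kJ = 40.02 kWh.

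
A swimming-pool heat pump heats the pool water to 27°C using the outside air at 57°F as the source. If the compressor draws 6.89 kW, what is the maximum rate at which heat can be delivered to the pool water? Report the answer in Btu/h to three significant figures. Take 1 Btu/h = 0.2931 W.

In absolute terms T_C = 287.04 K and T_H = 300.15 K, so ΔT = 13.11 K.
COP_Carnot = T_H/ΔT = 300.15/13.11 = 22.89.
Q̇_max = COP_Carnot × Ẇ = 22.89 × 6.890 kW = 157.7 kW = 538100 Btu/h.

538000 Btu/h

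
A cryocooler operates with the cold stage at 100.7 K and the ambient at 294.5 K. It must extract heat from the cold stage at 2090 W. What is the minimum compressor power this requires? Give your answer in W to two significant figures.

4000 W

The reservoir spacing is ΔT = 294.5 − 100.7 = 193.8 K.
COP_Carnot = T_C/ΔT = 100.70/193.8 = 0.5196.
Ẇ_min = Q̇/COP_Carnot = 2090/0.5196 = 4022 W.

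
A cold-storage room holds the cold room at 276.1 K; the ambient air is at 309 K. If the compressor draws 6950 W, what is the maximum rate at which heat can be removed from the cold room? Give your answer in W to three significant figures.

The reservoir spacing is ΔT = 309 − 276.1 = 32.90 K.
COP_Carnot = T_C/ΔT = 276.10/32.90 = 8.392.
Q̇_max = COP_Carnot × Ẇ = 8.392 × 6950 W = 58330 W.

58300 W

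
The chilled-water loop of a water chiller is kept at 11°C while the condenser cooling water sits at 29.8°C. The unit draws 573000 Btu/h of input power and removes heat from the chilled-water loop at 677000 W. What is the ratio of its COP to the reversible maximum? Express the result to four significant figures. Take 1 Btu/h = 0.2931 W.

0.2667

Converting, Q̇_C = 677000 W = 2310000 Btu/h, so COP_actual = Q̇_C/Ẇ = 2310000/573000 = 4.031.
In absolute terms T_C = 284.15 K and T_H = 302.95 K, so ΔT = 18.80 K.
COP_Carnot = T_C/ΔT = 284.15/18.80 = 15.11.
η_II = COP_actual/COP_Carnot = 4.031/15.11 = 0.2667.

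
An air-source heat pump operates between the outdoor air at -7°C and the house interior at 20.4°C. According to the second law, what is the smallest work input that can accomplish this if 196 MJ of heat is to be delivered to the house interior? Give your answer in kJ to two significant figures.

In absolute terms T_C = 266.15 K and T_H = 293.55 K, so ΔT = 27.40 K.
The reversible limit is COP_HP = T_H/ΔT = 10.71, so W_min = Q_H/COP = Q_H·ΔT/T_H.
W_min = 196.0 × 27.40/293.55 = 18.29 MJ = 18290 kJ.

18000 kJ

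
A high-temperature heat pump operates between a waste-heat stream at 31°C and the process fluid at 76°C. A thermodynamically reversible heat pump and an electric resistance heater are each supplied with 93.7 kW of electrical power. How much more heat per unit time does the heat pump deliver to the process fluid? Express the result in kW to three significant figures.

633 kW

In absolute terms T_C = 304.15 K and T_H = 349.15 K, so ΔT = 45.00 K.
COP_Carnot = T_H/ΔT = 349.15/45.00 = 7.759.
The heat pump delivers Q̇_H = COP × Ẇ = 727.0 kW; the resistance heater delivers Ẇ = 93.70 kW.
Extra = (COP − 1)·Ẇ = 633.3 kW.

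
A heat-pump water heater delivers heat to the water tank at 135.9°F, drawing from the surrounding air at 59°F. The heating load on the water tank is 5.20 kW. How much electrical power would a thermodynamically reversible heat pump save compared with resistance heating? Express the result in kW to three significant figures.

In absolute terms T_C = 288.15 K and T_H = 330.87 K, so ΔT = 42.72 K.
COP_Carnot = T_H/ΔT = 330.87/42.72 = 7.745.
Resistance heating needs Ẇ_res = Q̇_H = 5.200 kW; the reversible heat pump needs only Ẇ_hp = Q̇_H/COP = 0.6714 kW.
Saving = 5.200 − 0.6714 = 4.529 kW.

4.53 kW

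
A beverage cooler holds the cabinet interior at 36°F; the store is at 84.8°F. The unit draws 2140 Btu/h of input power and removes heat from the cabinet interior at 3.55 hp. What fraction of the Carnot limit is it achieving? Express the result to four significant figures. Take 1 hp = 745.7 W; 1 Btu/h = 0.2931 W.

Converting, Q̇_C = 3.550 hp = 9032 Btu/h, so COP_actual = Q̇_C/Ẇ = 9032/2140 = 4.220.
In absolute terms T_C = 275.37 K and T_H = 302.48 K, so ΔT = 27.11 K.
COP_Carnot = T_C/ΔT = 275.37/27.11 = 10.16.
η_II = COP_actual/COP_Carnot = 4.220/10.16 = 0.4155.

0.4155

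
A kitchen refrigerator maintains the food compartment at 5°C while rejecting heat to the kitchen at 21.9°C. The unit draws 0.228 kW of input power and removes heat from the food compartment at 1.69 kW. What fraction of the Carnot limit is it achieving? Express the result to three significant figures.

0.450

COP_actual = Q̇_C/Ẇ = 1.690/0.2280 = 7.412.
In absolute terms T_C = 278.15 K and T_H = 295.05 K, so ΔT = 16.90 K.
COP_Carnot = T_C/ΔT = 278.15/16.90 = 16.46.
η_II = COP_actual/COP_Carnot = 7.412/16.46 = 0.4504.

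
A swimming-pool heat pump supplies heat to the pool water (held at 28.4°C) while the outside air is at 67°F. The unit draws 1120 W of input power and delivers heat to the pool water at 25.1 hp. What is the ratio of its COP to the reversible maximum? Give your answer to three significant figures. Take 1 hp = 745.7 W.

0.496

Converting, Q̇_H = 25.10 hp = 18720 W, so COP_actual = Q̇_H/Ẇ = 18720/1120 = 16.71.
In absolute terms T_C = 292.59 K and T_H = 301.55 K, so ΔT = 8.956 K.
COP_Carnot = T_H/ΔT = 301.55/8.956 = 33.67.
η_II = COP_actual/COP_Carnot = 16.71/33.67 = 0.4963.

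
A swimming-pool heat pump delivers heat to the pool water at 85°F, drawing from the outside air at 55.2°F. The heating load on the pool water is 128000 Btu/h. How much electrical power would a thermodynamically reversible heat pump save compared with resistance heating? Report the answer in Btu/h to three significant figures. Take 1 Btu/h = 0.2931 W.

In absolute terms T_C = 286.04 K and T_H = 302.59 K, so ΔT = 16.56 K.
COP_Carnot = T_H/ΔT = 302.59/16.56 = 18.28.
Resistance heating needs Ẇ_res = Q̇_H = 128000 Btu/h; the reversible heat pump needs only Ẇ_hp = Q̇_H/COP = 7003 Btu/h.
Saving = 128000 − 7003 = 121000 Btu/h.

121000 Btu/h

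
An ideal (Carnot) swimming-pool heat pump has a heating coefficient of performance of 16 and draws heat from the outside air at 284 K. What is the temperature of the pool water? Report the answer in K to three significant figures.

303 K

COP_HP = T_H/(T_H − T_C) rearranges to T_H = COP·T_C/(COP − 1).
With T_C = 284.00 K, T_H = 16 × 284.00/15.00 = 302.93 K.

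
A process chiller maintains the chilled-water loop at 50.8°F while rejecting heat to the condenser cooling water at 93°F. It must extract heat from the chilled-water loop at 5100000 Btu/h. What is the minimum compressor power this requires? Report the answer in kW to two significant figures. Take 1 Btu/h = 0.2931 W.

120 kW

In absolute terms T_C = 283.59 K and T_H = 307.04 K, so ΔT = 23.44 K.
COP_Carnot = T_C/ΔT = 283.59/23.44 = 12.10.
Ẇ_min = Q̇/COP_Carnot = 5100000/12.10 = 421600 Btu/h = 123.6 kW.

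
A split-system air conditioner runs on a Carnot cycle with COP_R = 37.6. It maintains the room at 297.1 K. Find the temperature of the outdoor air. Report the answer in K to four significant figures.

COP_R = T_C/(T_H − T_C) gives T_H − T_C = T_C/COP.
With T_C = 297.10 K, T_H = 297.10 × (1 + 1/37.6) = 305.00 K.

305.0 K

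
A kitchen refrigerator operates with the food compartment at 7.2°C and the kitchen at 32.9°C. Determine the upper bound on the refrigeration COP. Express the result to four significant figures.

10.91

In absolute terms T_C = 280.35 K and T_H = 306.05 K, so ΔT = 25.70 K.
For a reversible cycle, COP_Carnot = T_C/ΔT = 280.35/25.70 = 10.91.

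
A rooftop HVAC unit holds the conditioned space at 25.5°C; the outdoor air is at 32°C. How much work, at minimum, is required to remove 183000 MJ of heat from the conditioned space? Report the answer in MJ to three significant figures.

In absolute terms T_C = 298.65 K and T_H = 305.15 K, so ΔT = 6.500 K.
The reversible limit is COP_R = T_C/ΔT = 45.95, so W_min = Q_C/COP = Q_C·ΔT/T_C.
W_min = 183000 × 6.500/298.65 = 3983 MJ.

3980 MJ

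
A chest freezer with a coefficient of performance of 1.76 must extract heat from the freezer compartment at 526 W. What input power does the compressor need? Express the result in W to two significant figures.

Ẇ = Q̇_C/COP = 526.0/1.76 = 298.9 W.

300 W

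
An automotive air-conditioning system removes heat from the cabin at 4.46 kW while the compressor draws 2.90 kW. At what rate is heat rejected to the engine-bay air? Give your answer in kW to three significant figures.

7.36 kW

For a cyclic device the first law requires Q̇_H = Q̇_C + Ẇ.
Q̇_H = Q̇_C + Ẇ = 7.360 kW.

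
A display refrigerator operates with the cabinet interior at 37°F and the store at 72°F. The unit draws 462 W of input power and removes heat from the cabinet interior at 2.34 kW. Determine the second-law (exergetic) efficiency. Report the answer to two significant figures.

Converting, Q̇_C = 2.340 kW = 2340 W, so COP_actual = Q̇_C/Ẇ = 2340/462.0 = 5.065.
In absolute terms T_C = 275.93 K and T_H = 295.37 K, so ΔT = 19.44 K.
COP_Carnot = T_C/ΔT = 275.93/19.44 = 14.19.
η_II = COP_actual/COP_Carnot = 5.065/14.19 = 0.3569.

0.36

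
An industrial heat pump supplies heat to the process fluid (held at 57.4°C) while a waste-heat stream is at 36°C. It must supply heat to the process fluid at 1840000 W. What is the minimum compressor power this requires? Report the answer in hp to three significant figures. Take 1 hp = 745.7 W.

160 hp

In absolute terms T_C = 309.15 K and T_H = 330.55 K, so ΔT = 21.40 K.
COP_Carnot = T_H/ΔT = 330.55/21.40 = 15.45.
Ẇ_min = Q̇/COP_Carnot = 1840000/15.45 = 119100 W = 159.7 hp.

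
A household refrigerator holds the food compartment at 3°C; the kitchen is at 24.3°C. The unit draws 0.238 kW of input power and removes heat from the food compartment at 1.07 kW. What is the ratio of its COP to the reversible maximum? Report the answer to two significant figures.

0.35

COP_actual = Q̇_C/Ẇ = 1.070/0.2380 = 4.496.
In absolute terms T_C = 276.15 K and T_H = 297.45 K, so ΔT = 21.30 K.
COP_Carnot = T_C/ΔT = 276.15/21.30 = 12.96.
η_II = COP_actual/COP_Carnot = 4.496/12.96 = 0.3468.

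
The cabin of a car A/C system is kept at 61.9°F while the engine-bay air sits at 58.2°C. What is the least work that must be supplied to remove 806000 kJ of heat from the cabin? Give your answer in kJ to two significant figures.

120000 kJ

In absolute terms T_C = 289.76 K and T_H = 331.35 K, so ΔT = 41.59 K.
The reversible limit is COP_R = T_C/ΔT = 6.967, so W_min = Q_C/COP = Q_C·ΔT/T_C.
W_min = 806000 × 41.59/289.76 = 115700 kJ.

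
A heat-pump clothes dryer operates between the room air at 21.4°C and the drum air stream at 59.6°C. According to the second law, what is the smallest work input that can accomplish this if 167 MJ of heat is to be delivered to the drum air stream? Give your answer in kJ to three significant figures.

In absolute terms T_C = 294.55 K and T_H = 332.75 K, so ΔT = 38.20 K.
The reversible limit is COP_HP = T_H/ΔT = 8.711, so W_min = Q_H/COP = Q_H·ΔT/T_H.
W_min = 167.0 × 38.20/332.75 = 19.17 MJ = 19170 kJ.

19200 kJ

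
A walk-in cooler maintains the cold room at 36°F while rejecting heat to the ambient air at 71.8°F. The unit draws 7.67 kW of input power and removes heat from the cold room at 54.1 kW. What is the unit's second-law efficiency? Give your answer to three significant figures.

0.509

COP_actual = Q̇_C/Ẇ = 54.10/7.670 = 7.053.
In absolute terms T_C = 275.37 K and T_H = 295.26 K, so ΔT = 19.89 K.
COP_Carnot = T_C/ΔT = 275.37/19.89 = 13.85.
η_II = COP_actual/COP_Carnot = 7.053/13.85 = 0.5094.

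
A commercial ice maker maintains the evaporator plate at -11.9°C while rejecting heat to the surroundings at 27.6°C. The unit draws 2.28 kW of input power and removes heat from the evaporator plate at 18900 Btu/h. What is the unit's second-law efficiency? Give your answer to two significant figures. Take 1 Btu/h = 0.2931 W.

Converting, Q̇_C = 18900 Btu/h = 5.540 kW, so COP_actual = Q̇_C/Ẇ = 5.540/2.280 = 2.430.
In absolute terms T_C = 261.25 K and T_H = 300.75 K, so ΔT = 39.50 K.
COP_Carnot = T_C/ΔT = 261.25/39.50 = 6.614.
η_II = COP_actual/COP_Carnot = 2.430/6.614 = 0.3674.

0.37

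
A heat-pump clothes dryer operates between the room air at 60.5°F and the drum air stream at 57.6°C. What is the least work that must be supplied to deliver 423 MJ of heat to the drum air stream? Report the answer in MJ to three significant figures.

In absolute terms T_C = 288.98 K and T_H = 330.75 K, so ΔT = 41.77 K.
The reversible limit is COP_HP = T_H/ΔT = 7.919, so W_min = Q_H/COP = Q_H·ΔT/T_H.
W_min = 423.0 × 41.77/330.75 = 53.42 MJ.

53.4 MJ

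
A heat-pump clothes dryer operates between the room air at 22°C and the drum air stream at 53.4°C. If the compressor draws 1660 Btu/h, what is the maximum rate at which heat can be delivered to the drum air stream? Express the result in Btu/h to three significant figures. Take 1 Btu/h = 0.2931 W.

In absolute terms T_C = 295.15 K and T_H = 326.55 K, so ΔT = 31.40 K.
COP_Carnot = T_H/ΔT = 326.55/31.40 = 10.40.
Q̇_max = COP_Carnot × Ẇ = 10.40 × 1660 Btu/h = 17260 Btu/h.

17300 Btu/h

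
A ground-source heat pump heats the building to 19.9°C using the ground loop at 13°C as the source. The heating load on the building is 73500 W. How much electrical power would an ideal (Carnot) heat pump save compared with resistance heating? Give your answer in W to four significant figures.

In absolute terms T_C = 286.15 K and T_H = 293.05 K, so ΔT = 6.900 K.
COP_Carnot = T_H/ΔT = 293.05/6.900 = 42.47.
Resistance heating needs Ẇ_res = Q̇_H = 73500 W; the reversible heat pump needs only Ẇ_hp = Q̇_H/COP = 1731 W.
Saving = 73500 − 1731 = 71770 W.

71770 W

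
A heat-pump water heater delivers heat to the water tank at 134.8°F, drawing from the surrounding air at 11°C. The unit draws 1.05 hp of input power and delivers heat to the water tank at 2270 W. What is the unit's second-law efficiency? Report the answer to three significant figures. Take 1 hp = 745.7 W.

0.405

Converting, Q̇_H = 2270 W = 3.044 hp, so COP_actual = Q̇_H/Ẇ = 3.044/1.050 = 2.899.
In absolute terms T_C = 284.15 K and T_H = 330.26 K, so ΔT = 46.11 K.
COP_Carnot = T_H/ΔT = 330.26/46.11 = 7.162.
η_II = COP_actual/COP_Carnot = 2.899/7.162 = 0.4048.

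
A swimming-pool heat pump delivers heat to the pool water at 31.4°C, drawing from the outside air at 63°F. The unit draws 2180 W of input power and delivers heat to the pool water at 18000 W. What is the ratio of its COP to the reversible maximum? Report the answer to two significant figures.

0.38

COP_actual = Q̇_H/Ẇ = 18000/2180 = 8.257.
In absolute terms T_C = 290.37 K and T_H = 304.55 K, so ΔT = 14.18 K.
COP_Carnot = T_H/ΔT = 304.55/14.18 = 21.48.
η_II = COP_actual/COP_Carnot = 8.257/21.48 = 0.3844.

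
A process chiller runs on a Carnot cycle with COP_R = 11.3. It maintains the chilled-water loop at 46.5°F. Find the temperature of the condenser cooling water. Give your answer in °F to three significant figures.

91.3 °F

COP_R = T_C/(T_H − T_C) gives T_H − T_C = T_C/COP.
With T_C = 281.21 K, T_H = 281.21 × (1 + 1/11.3) = 306.09 K.
Converting, 306.09 K = 91.29°F.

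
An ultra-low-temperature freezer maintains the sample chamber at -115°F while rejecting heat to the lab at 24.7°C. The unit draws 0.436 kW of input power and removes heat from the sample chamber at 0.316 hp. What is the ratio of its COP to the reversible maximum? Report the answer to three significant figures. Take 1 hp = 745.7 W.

Converting, Q̇_C = 0.3160 hp = 0.2356 kW, so COP_actual = Q̇_C/Ẇ = 0.2356/0.4360 = 0.5405.
In absolute terms T_C = 191.48 K and T_H = 297.85 K, so ΔT = 106.4 K.
COP_Carnot = T_C/ΔT = 191.48/106.4 = 1.800.
η_II = COP_actual/COP_Carnot = 0.5405/1.800 = 0.3002.

0.300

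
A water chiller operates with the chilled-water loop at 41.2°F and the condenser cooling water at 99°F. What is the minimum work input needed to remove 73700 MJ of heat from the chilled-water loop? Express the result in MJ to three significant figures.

In absolute terms T_C = 278.26 K and T_H = 310.37 K, so ΔT = 32.11 K.
The reversible limit is COP_R = T_C/ΔT = 8.666, so W_min = Q_C/COP = Q_C·ΔT/T_C.
W_min = 73700 × 32.11/278.26 = 8505 MJ.

8500 MJ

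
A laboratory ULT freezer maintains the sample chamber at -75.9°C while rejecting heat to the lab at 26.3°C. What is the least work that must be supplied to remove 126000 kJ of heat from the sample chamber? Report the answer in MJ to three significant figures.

65.3 MJ

In absolute terms T_C = 197.25 K and T_H = 299.45 K, so ΔT = 102.2 K.
The reversible limit is COP_R = T_C/ΔT = 1.930, so W_min = Q_C/COP = Q_C·ΔT/T_C.
W_min = 126000 × 102.2/197.25 = 65280 kJ = 65.28 MJ.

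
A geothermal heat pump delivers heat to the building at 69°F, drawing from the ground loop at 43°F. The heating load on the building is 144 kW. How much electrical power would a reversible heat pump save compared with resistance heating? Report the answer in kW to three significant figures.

137 kW

In absolute terms T_C = 279.26 K and T_H = 293.71 K, so ΔT = 14.44 K.
COP_Carnot = T_H/ΔT = 293.71/14.44 = 20.33.
Resistance heating needs Ẇ_res = Q̇_H = 144.0 kW; the reversible heat pump needs only Ẇ_hp = Q̇_H/COP = 7.082 kW.
Saving = 144.0 − 7.082 = 136.9 kW.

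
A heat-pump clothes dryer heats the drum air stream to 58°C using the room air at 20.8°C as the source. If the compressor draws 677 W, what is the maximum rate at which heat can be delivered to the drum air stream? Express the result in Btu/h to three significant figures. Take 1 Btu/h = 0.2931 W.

20600 Btu/h

In absolute terms T_C = 293.95 K and T_H = 331.15 K, so ΔT = 37.20 K.
COP_Carnot = T_H/ΔT = 331.15/37.20 = 8.902.
Q̇_max = COP_Carnot × Ẇ = 8.902 × 677.0 W = 6027 W = 20560 Btu/h.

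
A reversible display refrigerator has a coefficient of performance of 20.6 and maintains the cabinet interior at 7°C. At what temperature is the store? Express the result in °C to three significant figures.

20.6 °C

COP_R = T_C/(T_H − T_C) gives T_H − T_C = T_C/COP.
With T_C = 280.15 K, T_H = 280.15 × (1 + 1/20.6) = 293.75 K.
Converting, 293.75 K = 20.60°C.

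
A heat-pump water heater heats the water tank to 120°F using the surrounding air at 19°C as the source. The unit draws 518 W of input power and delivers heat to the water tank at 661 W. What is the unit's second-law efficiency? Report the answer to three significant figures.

COP_actual = Q̇_H/Ẇ = 661.0/518.0 = 1.276.
In absolute terms T_C = 292.15 K and T_H = 322.04 K, so ΔT = 29.89 K.
COP_Carnot = T_H/ΔT = 322.04/29.89 = 10.77.
η_II = COP_actual/COP_Carnot = 1.276/10.77 = 0.1184.

0.118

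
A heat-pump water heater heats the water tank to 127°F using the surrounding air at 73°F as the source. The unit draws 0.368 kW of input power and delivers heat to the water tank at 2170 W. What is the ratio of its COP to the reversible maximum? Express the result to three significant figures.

0.543

Converting, Q̇_H = 2170 W = 2.170 kW, so COP_actual = Q̇_H/Ẇ = 2.170/0.3680 = 5.897.
In absolute terms T_C = 295.93 K and T_H = 325.93 K, so ΔT = 30.00 K.
COP_Carnot = T_H/ΔT = 325.93/30.00 = 10.86.
η_II = COP_actual/COP_Carnot = 5.897/10.86 = 0.5428.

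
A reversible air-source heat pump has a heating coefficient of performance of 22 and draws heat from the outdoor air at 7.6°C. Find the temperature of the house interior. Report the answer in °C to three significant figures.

21.0 °C

COP_HP = T_H/(T_H − T_C) rearranges to T_H = COP·T_C/(COP − 1).
With T_C = 280.75 K, T_H = 22 × 280.75/21.00 = 294.12 K.
Converting, 294.12 K = 20.97°C.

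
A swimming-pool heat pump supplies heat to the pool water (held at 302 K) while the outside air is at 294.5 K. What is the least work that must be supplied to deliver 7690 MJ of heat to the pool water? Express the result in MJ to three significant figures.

The reservoir spacing is ΔT = 302 − 294.5 = 7.500 K.
The reversible limit is COP_HP = T_H/ΔT = 40.27, so W_min = Q_H/COP = Q_H·ΔT/T_H.
W_min = 7690 × 7.500/302.00 = 191.0 MJ.

191 MJ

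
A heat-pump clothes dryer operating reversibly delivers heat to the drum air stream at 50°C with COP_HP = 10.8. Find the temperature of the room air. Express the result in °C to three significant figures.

20.1 °C

COP_HP = T_H/(T_H − T_C) gives T_H − T_C = T_H/COP.
With T_H = 323.15 K, T_C = 323.15 × (1 − 1/10.8) = 293.23 K.
Converting, 293.23 K = 20.08°C.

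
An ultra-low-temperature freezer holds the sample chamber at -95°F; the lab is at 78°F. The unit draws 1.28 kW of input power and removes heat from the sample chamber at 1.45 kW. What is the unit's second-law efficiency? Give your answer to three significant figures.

COP_actual = Q̇_C/Ẇ = 1.450/1.280 = 1.133.
In absolute terms T_C = 202.59 K and T_H = 298.71 K, so ΔT = 96.11 K.
COP_Carnot = T_C/ΔT = 202.59/96.11 = 2.108.
η_II = COP_actual/COP_Carnot = 1.133/2.108 = 0.5374.

0.537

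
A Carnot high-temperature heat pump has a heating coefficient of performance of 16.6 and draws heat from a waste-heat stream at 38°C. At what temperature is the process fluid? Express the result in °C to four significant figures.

57.95 °C

COP_HP = T_H/(T_H − T_C) rearranges to T_H = COP·T_C/(COP − 1).
With T_C = 311.15 K, T_H = 16.6 × 311.15/15.60 = 331.10 K.
Converting, 331.10 K = 57.95°C.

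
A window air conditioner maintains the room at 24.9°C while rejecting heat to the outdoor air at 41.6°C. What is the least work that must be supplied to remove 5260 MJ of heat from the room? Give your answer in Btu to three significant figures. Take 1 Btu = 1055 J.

279000 Btu

In absolute terms T_C = 298.05 K and T_H = 314.75 K, so ΔT = 16.70 K.
The reversible limit is COP_R = T_C/ΔT = 17.85, so W_min = Q_C/COP = Q_C·ΔT/T_C.
W_min = 5260 × 16.70/298.05 = 294.7 MJ = 279400 Btu.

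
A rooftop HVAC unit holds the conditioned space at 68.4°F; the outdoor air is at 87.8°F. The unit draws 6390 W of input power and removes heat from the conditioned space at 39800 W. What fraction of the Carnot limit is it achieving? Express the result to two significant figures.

COP_actual = Q̇_C/Ẇ = 39800/6390 = 6.228.
In absolute terms T_C = 293.37 K and T_H = 304.15 K, so ΔT = 10.78 K.
COP_Carnot = T_C/ΔT = 293.37/10.78 = 27.22.
η_II = COP_actual/COP_Carnot = 6.228/27.22 = 0.2288.

0.23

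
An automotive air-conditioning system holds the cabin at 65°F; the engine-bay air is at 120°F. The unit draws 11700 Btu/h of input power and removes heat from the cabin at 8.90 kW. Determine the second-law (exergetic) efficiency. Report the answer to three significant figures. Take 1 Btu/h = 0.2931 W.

Converting, Q̇_C = 8.900 kW = 30370 Btu/h, so COP_actual = Q̇_C/Ẇ = 30370/11700 = 2.595.
In absolute terms T_C = 291.48 K and T_H = 322.04 K, so ΔT = 30.56 K.
COP_Carnot = T_C/ΔT = 291.48/30.56 = 9.539.
η_II = COP_actual/COP_Carnot = 2.595/9.539 = 0.2721.

0.272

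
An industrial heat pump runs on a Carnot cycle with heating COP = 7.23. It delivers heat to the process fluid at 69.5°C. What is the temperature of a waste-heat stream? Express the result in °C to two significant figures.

COP_HP = T_H/(T_H − T_C) gives T_H − T_C = T_H/COP.
With T_H = 342.65 K, T_C = 342.65 × (1 − 1/7.23) = 295.26 K.
Converting, 295.26 K = 22.11°C.

22 °C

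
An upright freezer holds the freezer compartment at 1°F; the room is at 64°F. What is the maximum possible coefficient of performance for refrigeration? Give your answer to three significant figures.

In absolute terms T_C = 255.93 K and T_H = 290.93 K, so ΔT = 35.00 K.
For a reversible cycle, COP_Carnot = T_C/ΔT = 255.93/35.00 = 7.312.

7.31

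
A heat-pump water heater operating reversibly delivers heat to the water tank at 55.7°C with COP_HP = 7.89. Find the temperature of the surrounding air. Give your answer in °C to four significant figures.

14.02 °C

COP_HP = T_H/(T_H − T_C) gives T_H − T_C = T_H/COP.
With T_H = 328.85 K, T_C = 328.85 × (1 − 1/7.89) = 287.17 K.
Converting, 287.17 K = 14.02°C.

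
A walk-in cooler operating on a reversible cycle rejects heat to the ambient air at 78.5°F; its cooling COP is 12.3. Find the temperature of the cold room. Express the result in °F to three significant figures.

38.0 °F

For a Carnot refrigerator COP_R = T_C/(T_H − T_C), so T_C = COP·T_H/(1 + COP).
With T_H = 298.98 K, T_C = 12.3 × 298.98/13.30 = 276.50 K.
Converting, 276.50 K = 38.04°F.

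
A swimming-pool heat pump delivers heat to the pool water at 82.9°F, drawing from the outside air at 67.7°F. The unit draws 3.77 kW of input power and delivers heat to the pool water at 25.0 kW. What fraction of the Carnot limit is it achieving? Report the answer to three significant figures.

0.186

COP_actual = Q̇_H/Ẇ = 25.00/3.770 = 6.631.
In absolute terms T_C = 292.98 K and T_H = 301.43 K, so ΔT = 8.444 K.
COP_Carnot = T_H/ΔT = 301.43/8.444 = 35.70.
η_II = COP_actual/COP_Carnot = 6.631/35.70 = 0.1858.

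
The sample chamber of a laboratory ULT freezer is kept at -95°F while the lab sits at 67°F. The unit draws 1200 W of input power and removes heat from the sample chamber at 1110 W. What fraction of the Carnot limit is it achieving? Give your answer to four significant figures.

0.4109

COP_actual = Q̇_C/Ẇ = 1110/1200 = 0.9250.
In absolute terms T_C = 202.59 K and T_H = 292.59 K, so ΔT = 90.00 K.
COP_Carnot = T_C/ΔT = 202.59/90.00 = 2.251.
η_II = COP_actual/COP_Carnot = 0.9250/2.251 = 0.4109.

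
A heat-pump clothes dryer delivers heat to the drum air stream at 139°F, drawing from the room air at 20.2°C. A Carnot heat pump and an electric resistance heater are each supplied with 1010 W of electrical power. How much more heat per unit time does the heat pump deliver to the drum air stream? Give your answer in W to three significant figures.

In absolute terms T_C = 293.35 K and T_H = 332.59 K, so ΔT = 39.24 K.
COP_Carnot = T_H/ΔT = 332.59/39.24 = 8.475.
The heat pump delivers Q̇_H = COP × Ẇ = 8560 W; the resistance heater delivers Ẇ = 1010 W.
Extra = (COP − 1)·Ẇ = 7550 W.

7550 W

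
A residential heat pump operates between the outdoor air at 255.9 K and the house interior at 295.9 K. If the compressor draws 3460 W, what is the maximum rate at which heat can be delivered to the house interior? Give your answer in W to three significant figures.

The reservoir spacing is ΔT = 295.9 − 255.9 = 40.00 K.
COP_Carnot = T_H/ΔT = 295.90/40.00 = 7.398.
Q̇_max = COP_Carnot × Ẇ = 7.398 × 3460 W = 25600 W.

25600 W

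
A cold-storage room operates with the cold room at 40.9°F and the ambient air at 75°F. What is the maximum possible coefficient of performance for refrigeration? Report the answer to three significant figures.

14.7

In absolute terms T_C = 278.09 K and T_H = 297.04 K, so ΔT = 18.94 K.
For a reversible cycle, COP_Carnot = T_C/ΔT = 278.09/18.94 = 14.68.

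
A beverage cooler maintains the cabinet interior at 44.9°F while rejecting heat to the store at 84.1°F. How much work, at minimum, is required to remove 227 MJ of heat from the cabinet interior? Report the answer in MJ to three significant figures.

17.6 MJ

In absolute terms T_C = 280.32 K and T_H = 302.09 K, so ΔT = 21.78 K.
The reversible limit is COP_R = T_C/ΔT = 12.87, so W_min = Q_C/COP = Q_C·ΔT/T_C.
W_min = 227.0 × 21.78/280.32 = 17.64 MJ.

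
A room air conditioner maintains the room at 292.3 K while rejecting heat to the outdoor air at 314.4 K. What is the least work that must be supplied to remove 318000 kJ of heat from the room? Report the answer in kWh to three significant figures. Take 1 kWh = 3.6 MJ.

6.68 kWh

The reservoir spacing is ΔT = 314.4 − 292.3 = 22.10 K.
The reversible limit is COP_R = T_C/ΔT = 13.23, so W_min = Q_C/COP = Q_C·ΔT/T_C.
W_min = 318000 × 22.10/292.30 = 24040 kJ = 6.679 kWh.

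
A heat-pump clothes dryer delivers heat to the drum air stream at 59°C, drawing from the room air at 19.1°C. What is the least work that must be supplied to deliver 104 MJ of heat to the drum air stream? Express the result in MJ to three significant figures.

In absolute terms T_C = 292.25 K and T_H = 332.15 K, so ΔT = 39.90 K.
The reversible limit is COP_HP = T_H/ΔT = 8.325, so W_min = Q_H/COP = Q_H·ΔT/T_H.
W_min = 104.0 × 39.90/332.15 = 12.49 MJ.

12.5 MJ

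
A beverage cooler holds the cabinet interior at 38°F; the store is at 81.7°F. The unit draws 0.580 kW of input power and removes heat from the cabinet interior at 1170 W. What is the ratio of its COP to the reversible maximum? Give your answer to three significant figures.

Converting, Q̇_C = 1170 W = 1.170 kW, so COP_actual = Q̇_C/Ẇ = 1.170/0.5800 = 2.017.
In absolute terms T_C = 276.48 K and T_H = 300.76 K, so ΔT = 24.28 K.
COP_Carnot = T_C/ΔT = 276.48/24.28 = 11.39.
η_II = COP_actual/COP_Carnot = 2.017/11.39 = 0.1771.

0.177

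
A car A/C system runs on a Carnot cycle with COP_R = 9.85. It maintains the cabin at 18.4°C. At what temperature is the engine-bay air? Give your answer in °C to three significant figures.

COP_R = T_C/(T_H − T_C) gives T_H − T_C = T_C/COP.
With T_C = 291.55 K, T_H = 291.55 × (1 + 1/9.85) = 321.15 K.
Converting, 321.15 K = 48.00°C.

48.0 °C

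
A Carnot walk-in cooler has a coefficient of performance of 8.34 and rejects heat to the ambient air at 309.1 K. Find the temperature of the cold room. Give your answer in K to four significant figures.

For a Carnot refrigerator COP_R = T_C/(T_H − T_C), so T_C = COP·T_H/(1 + COP).
With T_H = 309.10 K, T_C = 8.34 × 309.10/9.340 = 276.01 K.

276.0 K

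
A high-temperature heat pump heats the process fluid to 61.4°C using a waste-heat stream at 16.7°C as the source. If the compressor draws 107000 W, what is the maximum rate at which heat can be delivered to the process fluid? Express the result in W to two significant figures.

800000 W

In absolute terms T_C = 289.85 K and T_H = 334.55 K, so ΔT = 44.70 K.
COP_Carnot = T_H/ΔT = 334.55/44.70 = 7.484.
Q̇_max = COP_Carnot × Ẇ = 7.484 × 107000 W = 800800 W.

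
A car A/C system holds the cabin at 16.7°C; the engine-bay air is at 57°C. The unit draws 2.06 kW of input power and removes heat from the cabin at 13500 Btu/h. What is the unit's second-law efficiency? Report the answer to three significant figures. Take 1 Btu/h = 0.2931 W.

0.267

Converting, Q̇_C = 13500 Btu/h = 3.957 kW, so COP_actual = Q̇_C/Ẇ = 3.957/2.060 = 1.921.
In absolute terms T_C = 289.85 K and T_H = 330.15 K, so ΔT = 40.30 K.
COP_Carnot = T_C/ΔT = 289.85/40.30 = 7.192.
η_II = COP_actual/COP_Carnot = 1.921/7.192 = 0.2671.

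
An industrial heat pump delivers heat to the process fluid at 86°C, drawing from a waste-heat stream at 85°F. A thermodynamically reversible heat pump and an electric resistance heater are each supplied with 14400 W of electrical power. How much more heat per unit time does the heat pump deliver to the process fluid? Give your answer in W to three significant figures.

In absolute terms T_C = 302.59 K and T_H = 359.15 K, so ΔT = 56.56 K.
COP_Carnot = T_H/ΔT = 359.15/56.56 = 6.350.
The heat pump delivers Q̇_H = COP × Ẇ = 91450 W; the resistance heater delivers Ẇ = 14400 W.
Extra = (COP − 1)·Ẇ = 77050 W.

77000 W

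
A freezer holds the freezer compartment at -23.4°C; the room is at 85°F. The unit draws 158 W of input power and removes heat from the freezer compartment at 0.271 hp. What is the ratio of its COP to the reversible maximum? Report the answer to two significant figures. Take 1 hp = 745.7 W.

Converting, Q̇_C = 0.2710 hp = 202.1 W, so COP_actual = Q̇_C/Ẇ = 202.1/158.0 = 1.279.
In absolute terms T_C = 249.75 K and T_H = 302.59 K, so ΔT = 52.84 K.
COP_Carnot = T_C/ΔT = 249.75/52.84 = 4.726.
η_II = COP_actual/COP_Carnot = 1.279/4.726 = 0.2706.

0.27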